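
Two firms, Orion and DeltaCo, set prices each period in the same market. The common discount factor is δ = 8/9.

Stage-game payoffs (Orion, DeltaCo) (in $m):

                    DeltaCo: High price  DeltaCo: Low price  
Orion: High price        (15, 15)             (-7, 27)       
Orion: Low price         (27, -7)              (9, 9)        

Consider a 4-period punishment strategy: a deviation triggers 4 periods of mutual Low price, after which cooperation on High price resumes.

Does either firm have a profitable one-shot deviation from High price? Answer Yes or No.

A one-shot deviation gives 27 now, then 9 for 4 periods, then back to 15.
Gain from deviating: (27−15) today; loss: (15−9) in each of the next 4 periods.
No-deviation condition: (15−9)(δ+…+δ^4) ≥ 27−15, i.e. δ+…+δ^4 ≥ 2.
At δ = 8/9: δ+…+δ^4 = 3.0056 ≥ 2.0000.
So cooperation is sustainable.

No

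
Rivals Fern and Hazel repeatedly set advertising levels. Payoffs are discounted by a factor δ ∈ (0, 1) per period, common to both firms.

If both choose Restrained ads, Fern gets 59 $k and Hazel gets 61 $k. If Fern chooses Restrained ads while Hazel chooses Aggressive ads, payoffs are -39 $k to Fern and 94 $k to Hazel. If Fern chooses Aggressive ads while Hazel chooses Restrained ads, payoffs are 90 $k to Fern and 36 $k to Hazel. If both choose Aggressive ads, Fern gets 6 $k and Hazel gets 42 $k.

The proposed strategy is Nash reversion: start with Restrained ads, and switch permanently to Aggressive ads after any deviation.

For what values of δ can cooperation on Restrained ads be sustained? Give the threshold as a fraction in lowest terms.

33/52

Fern: cooperation gives 59 each period; deviation gives 90 once then 6 forever.
  59/(1−δ) ≥ 90 + 6δ/(1−δ) ⇒ δ ≥ 31/84.
Hazel: cooperation gives 61 each period; deviation gives 94 once then 42 forever.
  δ ≥ 33/52.
Both must hold, so the binding constraint is Hazel's: δ ≥ 33/52.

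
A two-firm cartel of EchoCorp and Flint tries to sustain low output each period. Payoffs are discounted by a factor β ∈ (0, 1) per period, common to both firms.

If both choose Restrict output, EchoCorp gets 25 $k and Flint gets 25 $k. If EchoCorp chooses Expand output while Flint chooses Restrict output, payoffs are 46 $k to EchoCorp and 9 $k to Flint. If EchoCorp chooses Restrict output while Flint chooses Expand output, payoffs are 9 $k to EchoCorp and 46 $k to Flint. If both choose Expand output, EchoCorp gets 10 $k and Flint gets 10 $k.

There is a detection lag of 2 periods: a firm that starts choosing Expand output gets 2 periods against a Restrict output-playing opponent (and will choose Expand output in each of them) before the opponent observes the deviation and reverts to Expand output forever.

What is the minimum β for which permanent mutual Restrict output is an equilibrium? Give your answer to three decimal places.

Deviating for the 2 undetected periods gains 46−25 = 21 per period over cooperation, then loses 25−10 = 15 per period forever once punishment starts.
Gain: 21(1 + β + … + β^1); loss: 15·β^2/(1−β).
No profitable deviation ⇔ 21(1−β^2) ≤ 15·β^2, i.e. β^2 ≥ 21/(21+15) = 7/12.
Hence β ≥ (7/12)^(1/2) ≈ 0.764.

0.764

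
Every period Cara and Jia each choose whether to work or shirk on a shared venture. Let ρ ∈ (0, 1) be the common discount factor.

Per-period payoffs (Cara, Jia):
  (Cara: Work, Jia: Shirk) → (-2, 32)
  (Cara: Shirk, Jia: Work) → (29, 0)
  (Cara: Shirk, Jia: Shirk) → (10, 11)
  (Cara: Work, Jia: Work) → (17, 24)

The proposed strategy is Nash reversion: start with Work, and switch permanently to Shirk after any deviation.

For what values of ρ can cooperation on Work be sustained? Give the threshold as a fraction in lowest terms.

For Cara: deviation gain 29−17 = 12, per-period punishment loss 17−10 = 7. IC gives ρ ≥ 12/19.
For Jia: gain 8, loss 13 per period, so ρ ≥ 8/21.
The tighter constraint is Cara's, so cooperation needs ρ ≥ 12/19.

12/19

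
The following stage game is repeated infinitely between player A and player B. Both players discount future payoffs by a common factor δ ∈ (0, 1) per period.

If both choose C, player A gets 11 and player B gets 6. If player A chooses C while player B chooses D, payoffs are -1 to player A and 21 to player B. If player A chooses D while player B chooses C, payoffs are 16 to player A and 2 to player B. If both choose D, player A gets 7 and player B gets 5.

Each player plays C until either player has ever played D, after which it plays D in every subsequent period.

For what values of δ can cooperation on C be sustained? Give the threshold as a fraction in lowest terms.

15/16

For player A: deviation gain 16−11 = 5, per-period punishment loss 11−7 = 4. IC gives δ ≥ 5/9.
For player B: gain 15, loss 1 per period, so δ ≥ 15/16.
The tighter constraint is player B's, so cooperation needs δ ≥ 15/16.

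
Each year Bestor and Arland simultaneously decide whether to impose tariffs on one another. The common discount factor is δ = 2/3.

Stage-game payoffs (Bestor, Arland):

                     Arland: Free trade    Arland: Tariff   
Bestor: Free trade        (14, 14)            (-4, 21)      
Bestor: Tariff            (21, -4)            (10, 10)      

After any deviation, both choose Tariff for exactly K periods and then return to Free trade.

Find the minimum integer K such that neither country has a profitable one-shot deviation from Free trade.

6

IC: δ(1−δ^K)/(1−δ) ≥ (21−14)/(14−10) = 7/4.
With δ = 2/3: need 1 − δ^K ≥ 7/4·(1−2/3)/(2/3), i.e. δ^K ≤ 0.1250.
Since (2/3)^5 = 0.1317 and (2/3)^6 = 0.0878, the smallest such K is 6.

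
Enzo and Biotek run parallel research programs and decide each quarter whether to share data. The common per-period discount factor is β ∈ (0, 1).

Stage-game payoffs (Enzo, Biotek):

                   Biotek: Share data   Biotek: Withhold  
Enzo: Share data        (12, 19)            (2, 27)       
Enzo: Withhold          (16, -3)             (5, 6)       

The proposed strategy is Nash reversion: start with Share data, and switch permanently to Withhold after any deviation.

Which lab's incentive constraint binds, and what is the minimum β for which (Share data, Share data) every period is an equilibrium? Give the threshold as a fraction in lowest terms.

Biotek; β ≥ 8/21

Enzo's threshold: (16−12)/(16−5) = 4/11.
Biotek's threshold: (27−19)/(27−6) = 8/21.
4/11 < 8/21, so Biotek binds and β* = 8/21.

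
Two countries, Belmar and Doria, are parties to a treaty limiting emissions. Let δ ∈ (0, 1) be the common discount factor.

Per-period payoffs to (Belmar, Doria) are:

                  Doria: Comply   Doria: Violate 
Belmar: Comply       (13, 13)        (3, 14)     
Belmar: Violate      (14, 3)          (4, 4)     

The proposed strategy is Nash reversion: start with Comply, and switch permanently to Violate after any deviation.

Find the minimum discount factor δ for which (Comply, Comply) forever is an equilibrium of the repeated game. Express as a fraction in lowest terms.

Under grim trigger the critical discount factor is (T−C)/(T−P) with T = 14, C = 13, P = 4.
δ* = (14−13)/(14−4) = 1/10.

1/10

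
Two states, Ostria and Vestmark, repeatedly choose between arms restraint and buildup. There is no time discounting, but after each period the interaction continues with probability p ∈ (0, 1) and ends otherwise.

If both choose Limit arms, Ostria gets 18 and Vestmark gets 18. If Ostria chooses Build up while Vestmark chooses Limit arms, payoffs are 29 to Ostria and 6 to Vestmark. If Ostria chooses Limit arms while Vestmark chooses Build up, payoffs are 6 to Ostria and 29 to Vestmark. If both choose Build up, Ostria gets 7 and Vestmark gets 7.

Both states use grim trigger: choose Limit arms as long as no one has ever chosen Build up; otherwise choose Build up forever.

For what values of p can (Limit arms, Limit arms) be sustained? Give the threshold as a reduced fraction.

1/2

Expected cooperation value is 18 + p·18 + p²·18 + … = 18/(1−p); deviation gives 29 + p·7/(1−p).
18 ≥ 29(1−p) + 7p ⇒ 22p ≥ 11 ⇒ p ≥ 11/22 = 1/2.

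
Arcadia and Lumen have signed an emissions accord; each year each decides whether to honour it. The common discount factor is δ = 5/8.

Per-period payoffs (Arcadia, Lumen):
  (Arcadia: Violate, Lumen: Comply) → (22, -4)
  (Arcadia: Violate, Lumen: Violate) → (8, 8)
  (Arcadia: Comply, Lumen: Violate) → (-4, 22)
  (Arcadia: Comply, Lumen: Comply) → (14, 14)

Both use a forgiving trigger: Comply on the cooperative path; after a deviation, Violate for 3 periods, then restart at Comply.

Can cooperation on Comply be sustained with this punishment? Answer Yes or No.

A one-shot deviation gives 22 now, then 8 for 3 periods, then back to 14.
Gain from deviating: (22−14) today; loss: (14−8) in each of the next 3 periods.
No-deviation condition: (14−8)(δ+…+δ^3) ≥ 22−14, i.e. δ+…+δ^3 ≥ 4/3.
At δ = 5/8: δ+…+δ^3 = 1.2598 < 1.3333.
So cooperation is not sustainable.

No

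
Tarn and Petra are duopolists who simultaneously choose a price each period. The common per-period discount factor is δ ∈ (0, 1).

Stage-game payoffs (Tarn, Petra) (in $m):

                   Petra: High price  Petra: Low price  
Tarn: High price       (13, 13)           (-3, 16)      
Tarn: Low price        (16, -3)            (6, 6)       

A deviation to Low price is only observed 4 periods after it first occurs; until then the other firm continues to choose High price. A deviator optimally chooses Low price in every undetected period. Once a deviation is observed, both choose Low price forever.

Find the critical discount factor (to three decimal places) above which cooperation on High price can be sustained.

The best deviation is to choose Low price for all 4 undetected periods, earning 16 each, then 6 forever once detected.
Deviation value: 16(1−δ^4)/(1−δ) + 6δ^4/(1−δ); cooperation value: 13/(1−δ).
IC: 13 ≥ 16(1−δ^4) + 6δ^4 = 16 − 10δ^4.
So δ^4 ≥ 3/10, giving δ ≥ (3/10)^(1/4) ≈ 0.740.

0.740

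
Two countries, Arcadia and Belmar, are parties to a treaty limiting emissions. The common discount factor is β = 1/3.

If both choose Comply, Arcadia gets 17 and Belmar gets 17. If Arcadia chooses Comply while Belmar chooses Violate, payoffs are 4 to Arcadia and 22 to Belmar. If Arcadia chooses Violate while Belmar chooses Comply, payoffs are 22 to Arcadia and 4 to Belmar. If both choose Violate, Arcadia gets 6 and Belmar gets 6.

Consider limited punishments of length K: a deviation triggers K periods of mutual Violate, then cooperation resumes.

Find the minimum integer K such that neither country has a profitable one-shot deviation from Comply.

IC: β(1−β^K)/(1−β) ≥ (22−17)/(17−6) = 5/11.
With β = 1/3: need 1 − β^K ≥ 5/11·(1−1/3)/(1/3), i.e. β^K ≤ 0.0909.
Since (1/3)^2 = 0.1111 and (1/3)^3 = 0.0370, the smallest such K is 3.

3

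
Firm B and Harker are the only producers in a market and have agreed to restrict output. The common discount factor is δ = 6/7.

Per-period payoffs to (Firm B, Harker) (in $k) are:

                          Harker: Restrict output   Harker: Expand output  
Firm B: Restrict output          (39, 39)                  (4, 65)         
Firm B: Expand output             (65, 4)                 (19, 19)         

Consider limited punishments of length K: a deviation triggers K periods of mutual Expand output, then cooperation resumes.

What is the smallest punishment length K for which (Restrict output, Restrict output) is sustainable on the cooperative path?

No profitable deviation requires (39−19)(δ+…+δ^K) ≥ 65−39, i.e. δ+…+δ^K ≥ 13/10 ≈ 1.3000.
With δ = 6/7, the partial sums are K=1: 0.8571, K=2: 1.5918.
K = 2 is the first length at which the sum reaches 1.3000.

2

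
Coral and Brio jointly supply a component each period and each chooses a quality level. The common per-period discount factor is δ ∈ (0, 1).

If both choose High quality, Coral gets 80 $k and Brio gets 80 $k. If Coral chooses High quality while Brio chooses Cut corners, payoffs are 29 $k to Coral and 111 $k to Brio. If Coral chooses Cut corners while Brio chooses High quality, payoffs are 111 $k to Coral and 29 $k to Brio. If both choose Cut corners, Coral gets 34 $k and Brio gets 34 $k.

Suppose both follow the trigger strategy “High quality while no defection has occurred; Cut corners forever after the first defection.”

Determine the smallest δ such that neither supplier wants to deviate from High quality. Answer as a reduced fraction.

31/77

Cooperation forever yields 80 each period: 80/(1−δ).
Deviating yields 111 once, then 34 forever: 111 + 34δ/(1−δ).
No profitable deviation requires 80/(1−δ) ≥ 111 + 34δ/(1−δ).
Multiplying by (1−δ): 80 ≥ 111(1−δ) + 34δ = 111 − 77δ.
So 77δ ≥ 31, i.e. δ ≥ 31/77.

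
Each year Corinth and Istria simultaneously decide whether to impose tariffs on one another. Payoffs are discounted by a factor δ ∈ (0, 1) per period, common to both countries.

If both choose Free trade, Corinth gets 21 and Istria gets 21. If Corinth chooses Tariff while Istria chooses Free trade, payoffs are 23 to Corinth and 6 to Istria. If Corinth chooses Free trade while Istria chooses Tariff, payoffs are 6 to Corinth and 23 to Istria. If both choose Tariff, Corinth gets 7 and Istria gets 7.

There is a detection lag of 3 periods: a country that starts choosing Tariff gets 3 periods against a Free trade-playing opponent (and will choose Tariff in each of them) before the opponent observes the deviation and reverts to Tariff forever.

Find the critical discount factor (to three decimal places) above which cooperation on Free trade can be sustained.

0.500

A deviator earns 23 for 3 periods, then 7 forever; cooperating earns 21 forever. Multiplying the IC by (1−δ):
21 ≥ 23(1−δ^3) + 7δ^3, so 16·δ^3 ≥ 2 and δ^3 ≥ 1/8.
δ ≥ (1/8)^(1/3) ≈ 0.500.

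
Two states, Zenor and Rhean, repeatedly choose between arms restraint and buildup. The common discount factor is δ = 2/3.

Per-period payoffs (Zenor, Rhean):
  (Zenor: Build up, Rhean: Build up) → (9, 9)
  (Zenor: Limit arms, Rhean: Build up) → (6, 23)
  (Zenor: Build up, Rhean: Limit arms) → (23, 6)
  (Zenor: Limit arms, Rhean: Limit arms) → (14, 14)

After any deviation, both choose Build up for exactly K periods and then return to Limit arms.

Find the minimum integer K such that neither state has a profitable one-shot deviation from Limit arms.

IC: δ(1−δ^K)/(1−δ) ≥ (23−14)/(14−9) = 9/5.
With δ = 2/3: need 1 − δ^K ≥ 9/5·(1−2/3)/(2/3), i.e. δ^K ≤ 0.1000.
Since (2/3)^5 = 0.1317 and (2/3)^6 = 0.0878, the smallest such K is 6.

6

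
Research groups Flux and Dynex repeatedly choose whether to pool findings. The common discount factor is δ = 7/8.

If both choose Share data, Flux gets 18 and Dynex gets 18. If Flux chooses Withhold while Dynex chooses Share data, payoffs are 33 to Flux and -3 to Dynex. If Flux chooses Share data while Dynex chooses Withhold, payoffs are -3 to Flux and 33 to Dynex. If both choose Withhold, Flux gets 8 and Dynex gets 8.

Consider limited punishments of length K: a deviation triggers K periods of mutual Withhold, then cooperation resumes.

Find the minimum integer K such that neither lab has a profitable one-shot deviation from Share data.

Need Σ_{k=1}^{K} δ^k ≥ (33−18)/(18−8) = 1.5000 at δ = 7/8.
At K = 1 the sum is 0.8750 < 1.5000; at K = 2 it is 1.6406 ≥ 1.5000.
So the minimum punishment length is K = 2.

2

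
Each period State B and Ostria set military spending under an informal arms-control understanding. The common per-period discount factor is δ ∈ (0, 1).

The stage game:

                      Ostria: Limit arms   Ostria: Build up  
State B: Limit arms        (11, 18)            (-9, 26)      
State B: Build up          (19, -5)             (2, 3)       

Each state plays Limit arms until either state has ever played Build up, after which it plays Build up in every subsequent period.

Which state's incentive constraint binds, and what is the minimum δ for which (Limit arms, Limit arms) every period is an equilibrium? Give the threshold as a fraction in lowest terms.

For State B: deviation gain 19−11 = 8, per-period punishment loss 11−2 = 9. IC gives δ ≥ 8/17.
For Ostria: gain 8, loss 15 per period, so δ ≥ 8/23.
The tighter constraint is State B's, so cooperation needs δ ≥ 8/17.

State B; δ ≥ 8/17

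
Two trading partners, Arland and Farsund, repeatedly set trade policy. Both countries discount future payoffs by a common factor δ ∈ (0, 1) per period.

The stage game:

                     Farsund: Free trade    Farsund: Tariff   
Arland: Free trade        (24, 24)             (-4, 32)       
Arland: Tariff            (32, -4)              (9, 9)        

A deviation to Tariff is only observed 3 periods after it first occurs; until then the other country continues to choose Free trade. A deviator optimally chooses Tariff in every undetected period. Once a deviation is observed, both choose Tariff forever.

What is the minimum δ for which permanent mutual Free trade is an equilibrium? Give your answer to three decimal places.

A deviator earns 32 for 3 periods, then 9 forever; cooperating earns 24 forever. Multiplying the IC by (1−δ):
24 ≥ 32(1−δ^3) + 9δ^3, so 23·δ^3 ≥ 8 and δ^3 ≥ 8/23.
δ ≥ (8/23)^(1/3) ≈ 0.703.

0.703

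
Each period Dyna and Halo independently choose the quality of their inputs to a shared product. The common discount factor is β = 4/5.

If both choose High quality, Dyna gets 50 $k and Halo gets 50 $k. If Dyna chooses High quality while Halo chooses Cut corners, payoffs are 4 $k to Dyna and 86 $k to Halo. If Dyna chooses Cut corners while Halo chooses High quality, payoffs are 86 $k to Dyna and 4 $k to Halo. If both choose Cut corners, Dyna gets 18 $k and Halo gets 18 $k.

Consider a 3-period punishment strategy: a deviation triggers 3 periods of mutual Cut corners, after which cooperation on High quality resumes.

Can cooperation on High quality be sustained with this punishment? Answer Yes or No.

A one-shot deviation gives 86 now, then 18 for 3 periods, then back to 50.
Gain from deviating: (86−50) today; loss: (50−18) in each of the next 3 periods.
No-deviation condition: (50−18)(β+…+β^3) ≥ 86−50, i.e. β+…+β^3 ≥ 9/8.
At β = 4/5: β+…+β^3 = 1.9520 ≥ 1.1250.
So cooperation is sustainable.

Yes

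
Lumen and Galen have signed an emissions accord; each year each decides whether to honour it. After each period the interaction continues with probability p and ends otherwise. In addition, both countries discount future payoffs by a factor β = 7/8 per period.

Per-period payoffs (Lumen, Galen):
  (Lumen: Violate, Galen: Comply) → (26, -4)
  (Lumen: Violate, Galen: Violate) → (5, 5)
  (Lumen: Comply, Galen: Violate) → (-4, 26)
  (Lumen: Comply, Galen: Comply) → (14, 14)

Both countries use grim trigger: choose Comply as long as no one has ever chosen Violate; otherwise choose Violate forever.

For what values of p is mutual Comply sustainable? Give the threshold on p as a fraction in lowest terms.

Expected continuation weight on next period's payoff is β·p = 7/8·p, which plays the role of the discount factor.
Cooperation requires 7/8·p ≥ (26−14)/(26−5) = 4/7, hence p ≥ 32/49.

32/49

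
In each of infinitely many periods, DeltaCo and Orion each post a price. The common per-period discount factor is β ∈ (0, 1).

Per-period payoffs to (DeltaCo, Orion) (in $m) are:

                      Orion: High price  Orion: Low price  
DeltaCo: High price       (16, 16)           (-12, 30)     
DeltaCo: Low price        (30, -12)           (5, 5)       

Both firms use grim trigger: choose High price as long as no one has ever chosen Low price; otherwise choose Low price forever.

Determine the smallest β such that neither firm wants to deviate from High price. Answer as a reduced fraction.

One-period gain from deviating is 30 − 16 = 14. The loss is 16 − 5 = 11 in every subsequent period, with present value 11·β/(1−β).
Deviation is unprofitable when 11·β/(1−β) ≥ 14, i.e. β/(1−β) ≥ 14/11.
Equivalently β ≥ 14/(14+11) = 14/25.

14/25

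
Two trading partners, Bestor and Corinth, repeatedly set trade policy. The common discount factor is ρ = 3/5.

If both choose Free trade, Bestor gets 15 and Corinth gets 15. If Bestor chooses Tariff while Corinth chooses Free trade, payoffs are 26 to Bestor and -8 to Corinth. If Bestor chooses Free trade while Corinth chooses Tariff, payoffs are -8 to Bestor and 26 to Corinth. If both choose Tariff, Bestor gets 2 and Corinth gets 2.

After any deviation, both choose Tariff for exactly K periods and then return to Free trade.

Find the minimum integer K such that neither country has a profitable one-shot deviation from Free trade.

2

No profitable deviation requires (15−2)(ρ+…+ρ^K) ≥ 26−15, i.e. ρ+…+ρ^K ≥ 11/13 ≈ 0.8462.
With ρ = 3/5, the partial sums are K=1: 0.6000, K=2: 0.9600.
K = 2 is the first length at which the sum reaches 0.8462.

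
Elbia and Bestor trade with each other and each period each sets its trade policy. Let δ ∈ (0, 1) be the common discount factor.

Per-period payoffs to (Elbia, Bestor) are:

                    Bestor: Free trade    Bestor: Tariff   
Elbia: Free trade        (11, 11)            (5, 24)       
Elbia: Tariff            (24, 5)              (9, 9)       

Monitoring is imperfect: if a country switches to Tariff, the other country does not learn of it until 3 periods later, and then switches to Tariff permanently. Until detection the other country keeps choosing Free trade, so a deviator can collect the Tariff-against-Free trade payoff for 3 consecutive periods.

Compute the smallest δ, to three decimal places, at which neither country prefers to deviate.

Deviating for the 3 undetected periods gains 24−11 = 13 per period over cooperation, then loses 11−9 = 2 per period forever once punishment starts.
Gain: 13(1 + δ + … + δ^2); loss: 2·δ^3/(1−δ).
No profitable deviation ⇔ 13(1−δ^3) ≤ 2·δ^3, i.e. δ^3 ≥ 13/(13+2) = 13/15.
Hence δ ≥ (13/15)^(1/3) ≈ 0.953.

0.953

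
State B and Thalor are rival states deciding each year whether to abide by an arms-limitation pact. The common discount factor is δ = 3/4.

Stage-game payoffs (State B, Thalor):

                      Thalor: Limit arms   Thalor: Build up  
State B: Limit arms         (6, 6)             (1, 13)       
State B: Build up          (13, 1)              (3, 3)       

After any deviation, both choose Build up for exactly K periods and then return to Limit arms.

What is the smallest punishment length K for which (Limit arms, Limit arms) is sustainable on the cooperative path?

Need Σ_{k=1}^{K} δ^k ≥ (13−6)/(6−3) = 2.3333 at δ = 3/4.
At K = 5 the sum is 2.2881 < 2.3333; at K = 6 it is 2.4661 ≥ 2.3333.
So the minimum punishment length is K = 6.

6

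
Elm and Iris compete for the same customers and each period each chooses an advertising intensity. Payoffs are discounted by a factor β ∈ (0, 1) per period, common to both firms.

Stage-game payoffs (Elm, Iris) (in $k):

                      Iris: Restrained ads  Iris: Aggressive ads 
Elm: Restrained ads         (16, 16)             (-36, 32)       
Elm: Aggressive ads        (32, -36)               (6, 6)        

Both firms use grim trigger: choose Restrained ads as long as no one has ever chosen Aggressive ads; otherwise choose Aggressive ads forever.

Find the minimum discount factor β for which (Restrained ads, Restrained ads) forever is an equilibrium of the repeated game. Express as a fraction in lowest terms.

Under grim trigger the critical discount factor is (T−C)/(T−P) with T = 32, C = 16, P = 6.
β* = (32−16)/(32−6) = 16/26 = 8/13.

8/13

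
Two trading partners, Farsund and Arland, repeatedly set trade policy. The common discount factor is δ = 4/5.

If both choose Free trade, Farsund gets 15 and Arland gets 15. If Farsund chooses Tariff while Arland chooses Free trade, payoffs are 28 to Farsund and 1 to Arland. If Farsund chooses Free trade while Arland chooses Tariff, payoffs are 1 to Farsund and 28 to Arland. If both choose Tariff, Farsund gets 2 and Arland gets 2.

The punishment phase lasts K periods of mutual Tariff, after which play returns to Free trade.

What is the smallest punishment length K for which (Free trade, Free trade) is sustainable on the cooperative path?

2

No profitable deviation requires (15−2)(δ+…+δ^K) ≥ 28−15, i.e. δ+…+δ^K ≥ 1 ≈ 1.0000.
With δ = 4/5, the partial sums are K=1: 0.8000, K=2: 1.4400.
K = 2 is the first length at which the sum reaches 1.0000.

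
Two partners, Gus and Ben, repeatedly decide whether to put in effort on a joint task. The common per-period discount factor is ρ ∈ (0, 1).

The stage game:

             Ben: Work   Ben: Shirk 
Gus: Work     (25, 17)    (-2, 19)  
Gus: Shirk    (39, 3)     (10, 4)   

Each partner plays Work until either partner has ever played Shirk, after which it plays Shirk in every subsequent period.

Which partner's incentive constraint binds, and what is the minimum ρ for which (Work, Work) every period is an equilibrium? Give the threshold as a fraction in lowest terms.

Gus; ρ ≥ 14/29

Gus: cooperation gives 25 each period; deviation gives 39 once then 10 forever.
  25/(1−ρ) ≥ 39 + 10ρ/(1−ρ) ⇒ ρ ≥ 14/29.
Ben: cooperation gives 17 each period; deviation gives 19 once then 4 forever.
  ρ ≥ 2/15.
Both must hold, so the binding constraint is Gus's: ρ ≥ 14/29.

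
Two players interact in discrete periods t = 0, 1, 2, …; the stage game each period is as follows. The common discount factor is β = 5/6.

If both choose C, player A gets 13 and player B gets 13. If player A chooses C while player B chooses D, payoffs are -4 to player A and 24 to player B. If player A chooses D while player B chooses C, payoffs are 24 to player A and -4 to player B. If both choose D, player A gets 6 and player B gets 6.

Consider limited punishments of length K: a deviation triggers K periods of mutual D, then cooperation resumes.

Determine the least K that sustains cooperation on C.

3

Need Σ_{k=1}^{K} β^k ≥ (24−13)/(13−6) = 1.5714 at β = 5/6.
At K = 2 the sum is 1.5278 < 1.5714; at K = 3 it is 2.1065 ≥ 1.5714.
So the minimum punishment length is K = 3.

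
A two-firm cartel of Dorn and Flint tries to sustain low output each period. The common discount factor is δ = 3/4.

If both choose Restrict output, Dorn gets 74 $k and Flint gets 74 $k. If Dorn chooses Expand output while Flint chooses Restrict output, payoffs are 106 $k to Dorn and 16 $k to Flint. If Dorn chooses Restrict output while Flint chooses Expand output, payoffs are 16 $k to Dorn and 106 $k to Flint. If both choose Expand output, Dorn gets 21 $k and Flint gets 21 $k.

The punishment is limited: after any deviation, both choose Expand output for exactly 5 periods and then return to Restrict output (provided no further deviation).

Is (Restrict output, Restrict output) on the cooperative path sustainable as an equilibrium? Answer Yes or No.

A one-shot deviation gives 106 now, then 21 for 5 periods, then back to 74.
Gain from deviating: (106−74) today; loss: (74−21) in each of the next 5 periods.
No-deviation condition: (74−21)(δ+…+δ^5) ≥ 106−74, i.e. δ+…+δ^5 ≥ 32/53.
At δ = 3/4: δ+…+δ^5 = 2.2881 ≥ 0.6038.
So cooperation is sustainable.

Yes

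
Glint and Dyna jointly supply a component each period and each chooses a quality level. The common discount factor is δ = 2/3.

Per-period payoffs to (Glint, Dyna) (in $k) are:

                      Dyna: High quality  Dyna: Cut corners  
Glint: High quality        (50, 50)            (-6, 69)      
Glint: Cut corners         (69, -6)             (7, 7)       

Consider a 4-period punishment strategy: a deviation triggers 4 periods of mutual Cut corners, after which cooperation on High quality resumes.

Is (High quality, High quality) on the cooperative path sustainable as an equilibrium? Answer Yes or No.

Yes

A one-shot deviation gives 69 now, then 7 for 4 periods, then back to 50.
Gain from deviating: (69−50) today; loss: (50−7) in each of the next 4 periods.
No-deviation condition: (50−7)(δ+…+δ^4) ≥ 69−50, i.e. δ+…+δ^4 ≥ 19/43.
At δ = 2/3: δ+…+δ^4 = 1.6049 ≥ 0.4419.
So cooperation is sustainable.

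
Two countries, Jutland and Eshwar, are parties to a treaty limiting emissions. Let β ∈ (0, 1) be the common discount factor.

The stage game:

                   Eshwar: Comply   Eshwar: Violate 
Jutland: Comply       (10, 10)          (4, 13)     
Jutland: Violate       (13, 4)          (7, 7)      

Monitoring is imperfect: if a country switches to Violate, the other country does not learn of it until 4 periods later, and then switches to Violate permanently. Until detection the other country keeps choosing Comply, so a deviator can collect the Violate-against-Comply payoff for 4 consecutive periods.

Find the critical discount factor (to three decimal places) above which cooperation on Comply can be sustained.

The best deviation is to choose Violate for all 4 undetected periods, earning 13 each, then 7 forever once detected.
Deviation value: 13(1−β^4)/(1−β) + 7β^4/(1−β); cooperation value: 10/(1−β).
IC: 10 ≥ 13(1−β^4) + 7β^4 = 13 − 6β^4.
So β^4 ≥ 3/6 = 1/2, giving β ≥ (1/2)^(1/4) ≈ 0.841.

0.841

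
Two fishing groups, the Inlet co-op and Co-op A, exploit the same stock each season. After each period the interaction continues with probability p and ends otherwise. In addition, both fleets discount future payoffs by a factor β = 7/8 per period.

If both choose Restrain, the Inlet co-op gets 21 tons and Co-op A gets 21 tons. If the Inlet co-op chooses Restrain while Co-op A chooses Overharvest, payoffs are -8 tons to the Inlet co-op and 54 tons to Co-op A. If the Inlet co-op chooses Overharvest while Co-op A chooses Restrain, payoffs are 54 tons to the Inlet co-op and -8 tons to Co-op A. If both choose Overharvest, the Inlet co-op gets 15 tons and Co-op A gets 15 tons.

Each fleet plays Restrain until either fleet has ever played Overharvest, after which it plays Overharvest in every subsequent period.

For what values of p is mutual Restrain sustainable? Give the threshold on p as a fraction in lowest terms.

With continuation probability p and discount β, the effective per-period discount factor is βp.
Grim-trigger IC: βp ≥ (54−21)/(54−15) = 11/13.
So p ≥ (11/13)/(7/8) = 88/91.

88/91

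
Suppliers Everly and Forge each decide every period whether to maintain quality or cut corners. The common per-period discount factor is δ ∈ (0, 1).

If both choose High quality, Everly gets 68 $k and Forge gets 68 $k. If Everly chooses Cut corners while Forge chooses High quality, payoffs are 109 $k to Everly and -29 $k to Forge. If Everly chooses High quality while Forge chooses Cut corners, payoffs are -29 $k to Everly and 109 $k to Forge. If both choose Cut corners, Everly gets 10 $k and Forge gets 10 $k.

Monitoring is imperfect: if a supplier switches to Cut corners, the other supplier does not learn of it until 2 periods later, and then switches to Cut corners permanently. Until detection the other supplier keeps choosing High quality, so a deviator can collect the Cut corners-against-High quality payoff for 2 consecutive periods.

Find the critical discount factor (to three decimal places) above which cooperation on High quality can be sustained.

0.644

A deviator earns 109 for 2 periods, then 10 forever; cooperating earns 68 forever. Multiplying the IC by (1−δ):
68 ≥ 109(1−δ^2) + 10δ^2, so 99·δ^2 ≥ 41 and δ^2 ≥ 41/99.
δ ≥ (41/99)^(1/2) ≈ 0.644.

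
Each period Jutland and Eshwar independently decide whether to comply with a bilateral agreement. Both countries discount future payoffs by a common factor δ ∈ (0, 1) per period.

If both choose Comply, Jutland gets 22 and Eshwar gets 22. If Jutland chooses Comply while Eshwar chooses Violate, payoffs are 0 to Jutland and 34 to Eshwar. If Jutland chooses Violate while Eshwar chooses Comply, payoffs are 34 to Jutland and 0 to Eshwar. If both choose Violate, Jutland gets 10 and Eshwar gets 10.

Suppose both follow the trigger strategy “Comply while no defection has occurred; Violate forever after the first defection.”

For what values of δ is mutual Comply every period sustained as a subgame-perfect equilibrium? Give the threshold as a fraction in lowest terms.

1/2

22/(1−δ) ≥ 34 + 10δ/(1−δ)
22 ≥ 34 − 24δ
δ ≥ 12/24 = 1/2.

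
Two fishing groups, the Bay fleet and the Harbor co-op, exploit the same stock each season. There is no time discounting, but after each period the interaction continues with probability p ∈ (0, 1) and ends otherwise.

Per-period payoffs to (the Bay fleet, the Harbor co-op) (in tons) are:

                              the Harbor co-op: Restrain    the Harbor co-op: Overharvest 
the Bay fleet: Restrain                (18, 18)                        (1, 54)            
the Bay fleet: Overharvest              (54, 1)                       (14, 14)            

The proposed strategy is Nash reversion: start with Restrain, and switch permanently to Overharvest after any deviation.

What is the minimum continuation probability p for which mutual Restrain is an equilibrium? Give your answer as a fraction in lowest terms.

9/10

Expected cooperation value is 18 + p·18 + p²·18 + … = 18/(1−p); deviation gives 54 + p·14/(1−p).
18 ≥ 54(1−p) + 14p ⇒ 40p ≥ 36 ⇒ p ≥ 36/40 = 9/10.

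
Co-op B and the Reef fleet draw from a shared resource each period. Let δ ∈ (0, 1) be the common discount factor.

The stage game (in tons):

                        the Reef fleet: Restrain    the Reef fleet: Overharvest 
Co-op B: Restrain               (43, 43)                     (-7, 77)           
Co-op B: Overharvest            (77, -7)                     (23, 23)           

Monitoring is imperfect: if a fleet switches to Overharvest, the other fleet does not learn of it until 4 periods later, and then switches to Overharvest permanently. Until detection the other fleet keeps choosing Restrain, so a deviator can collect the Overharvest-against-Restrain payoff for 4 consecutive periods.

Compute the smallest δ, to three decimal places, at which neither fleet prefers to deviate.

The best deviation is to choose Overharvest for all 4 undetected periods, earning 77 each, then 23 forever once detected.
Deviation value: 77(1−δ^4)/(1−δ) + 23δ^4/(1−δ); cooperation value: 43/(1−δ).
IC: 43 ≥ 77(1−δ^4) + 23δ^4 = 77 − 54δ^4.
So δ^4 ≥ 34/54 = 17/27, giving δ ≥ (17/27)^(1/4) ≈ 0.891.

0.891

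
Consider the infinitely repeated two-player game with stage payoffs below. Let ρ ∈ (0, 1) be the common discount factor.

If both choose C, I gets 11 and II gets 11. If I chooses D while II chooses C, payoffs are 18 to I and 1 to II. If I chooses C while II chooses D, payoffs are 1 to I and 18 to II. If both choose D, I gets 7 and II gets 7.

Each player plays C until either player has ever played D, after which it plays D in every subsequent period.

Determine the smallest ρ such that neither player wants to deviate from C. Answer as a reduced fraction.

Under grim trigger the critical discount factor is (T−C)/(T−P) with T = 18, C = 11, P = 7.
ρ* = (18−11)/(18−7) = 7/11.

7/11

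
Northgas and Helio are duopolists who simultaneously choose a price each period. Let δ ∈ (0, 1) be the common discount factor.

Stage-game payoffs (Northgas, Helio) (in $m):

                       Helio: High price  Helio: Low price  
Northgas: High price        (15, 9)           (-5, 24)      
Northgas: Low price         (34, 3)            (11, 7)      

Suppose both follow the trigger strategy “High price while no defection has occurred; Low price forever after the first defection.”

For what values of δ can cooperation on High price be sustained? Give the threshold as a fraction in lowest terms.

Northgas: cooperation gives 15 each period; deviation gives 34 once then 11 forever.
  15/(1−δ) ≥ 34 + 11δ/(1−δ) ⇒ δ ≥ 19/23.
Helio: cooperation gives 9 each period; deviation gives 24 once then 7 forever.
  δ ≥ 15/17.
Both must hold, so the binding constraint is Helio's: δ ≥ 15/17.

15/17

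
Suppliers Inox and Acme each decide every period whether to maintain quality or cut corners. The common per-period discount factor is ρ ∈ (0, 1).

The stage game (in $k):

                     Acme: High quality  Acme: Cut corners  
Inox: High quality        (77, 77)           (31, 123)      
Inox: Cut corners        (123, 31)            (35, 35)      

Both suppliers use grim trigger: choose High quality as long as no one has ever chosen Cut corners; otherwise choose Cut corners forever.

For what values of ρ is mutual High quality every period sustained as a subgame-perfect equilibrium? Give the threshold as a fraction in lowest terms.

23/44

Cooperation forever yields 77 each period: 77/(1−ρ).
Deviating yields 123 once, then 35 forever: 123 + 35ρ/(1−ρ).
No profitable deviation requires 77/(1−ρ) ≥ 123 + 35ρ/(1−ρ).
Multiplying by (1−ρ): 77 ≥ 123(1−ρ) + 35ρ = 123 − 88ρ.
So 88ρ ≥ 46, i.e. ρ ≥ 46/88 = 23/44.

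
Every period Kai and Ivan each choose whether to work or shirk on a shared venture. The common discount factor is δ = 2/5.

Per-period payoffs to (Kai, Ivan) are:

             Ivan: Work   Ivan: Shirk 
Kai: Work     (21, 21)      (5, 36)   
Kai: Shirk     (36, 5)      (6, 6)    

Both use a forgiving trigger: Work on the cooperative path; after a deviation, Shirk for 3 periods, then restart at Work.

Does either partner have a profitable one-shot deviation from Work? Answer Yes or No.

Yes

A one-shot deviation gives 36 now, then 6 for 3 periods, then back to 21.
Gain from deviating: (36−21) today; loss: (21−6) in each of the next 3 periods.
No-deviation condition: (21−6)(δ+…+δ^3) ≥ 36−21, i.e. δ+…+δ^3 ≥ 1.
At δ = 2/5: δ+…+δ^3 = 0.6240 < 1.0000.
So cooperation is not sustainable.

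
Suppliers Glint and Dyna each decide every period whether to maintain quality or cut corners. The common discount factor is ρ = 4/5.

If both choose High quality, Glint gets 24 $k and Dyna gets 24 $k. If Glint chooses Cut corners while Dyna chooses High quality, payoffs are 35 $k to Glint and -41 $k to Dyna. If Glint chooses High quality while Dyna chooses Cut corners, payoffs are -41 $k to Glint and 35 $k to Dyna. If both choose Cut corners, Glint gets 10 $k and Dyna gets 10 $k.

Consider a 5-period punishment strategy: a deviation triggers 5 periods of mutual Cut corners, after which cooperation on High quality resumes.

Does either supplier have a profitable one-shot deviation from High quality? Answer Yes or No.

No

A one-shot deviation gives 35 now, then 10 for 5 periods, then back to 24.
Gain from deviating: (35−24) today; loss: (24−10) in each of the next 5 periods.
No-deviation condition: (24−10)(ρ+…+ρ^5) ≥ 35−24, i.e. ρ+…+ρ^5 ≥ 11/14.
At ρ = 4/5: ρ+…+ρ^5 = 2.6893 ≥ 0.7857.
So cooperation is sustainable.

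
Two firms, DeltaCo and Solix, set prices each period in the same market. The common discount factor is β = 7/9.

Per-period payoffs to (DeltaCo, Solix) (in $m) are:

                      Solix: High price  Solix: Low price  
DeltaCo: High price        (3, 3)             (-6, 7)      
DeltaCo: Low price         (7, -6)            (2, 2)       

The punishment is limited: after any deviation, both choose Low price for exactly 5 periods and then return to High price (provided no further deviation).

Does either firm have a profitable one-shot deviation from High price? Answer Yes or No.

A one-shot deviation gives 7 now, then 2 for 5 periods, then back to 3.
Gain from deviating: (7−3) today; loss: (3−2) in each of the next 5 periods.
No-deviation condition: (3−2)(β+…+β^5) ≥ 7−3, i.e. β+…+β^5 ≥ 4.
At β = 7/9: β+…+β^5 = 2.5038 < 4.0000.
So cooperation is not sustainable.

Yes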